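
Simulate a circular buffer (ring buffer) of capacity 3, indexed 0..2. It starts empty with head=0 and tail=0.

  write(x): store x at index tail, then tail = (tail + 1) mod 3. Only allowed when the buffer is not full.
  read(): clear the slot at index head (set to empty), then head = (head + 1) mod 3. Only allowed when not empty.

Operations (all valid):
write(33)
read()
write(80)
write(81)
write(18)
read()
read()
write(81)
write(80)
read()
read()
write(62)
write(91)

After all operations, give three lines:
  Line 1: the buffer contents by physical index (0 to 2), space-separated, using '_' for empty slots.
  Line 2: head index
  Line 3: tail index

Answer: 62 91 80
2
2

Derivation:
write(33): buf=[33 _ _], head=0, tail=1, size=1
read(): buf=[_ _ _], head=1, tail=1, size=0
write(80): buf=[_ 80 _], head=1, tail=2, size=1
write(81): buf=[_ 80 81], head=1, tail=0, size=2
write(18): buf=[18 80 81], head=1, tail=1, size=3
read(): buf=[18 _ 81], head=2, tail=1, size=2
read(): buf=[18 _ _], head=0, tail=1, size=1
write(81): buf=[18 81 _], head=0, tail=2, size=2
write(80): buf=[18 81 80], head=0, tail=0, size=3
read(): buf=[_ 81 80], head=1, tail=0, size=2
read(): buf=[_ _ 80], head=2, tail=0, size=1
write(62): buf=[62 _ 80], head=2, tail=1, size=2
write(91): buf=[62 91 80], head=2, tail=2, size=3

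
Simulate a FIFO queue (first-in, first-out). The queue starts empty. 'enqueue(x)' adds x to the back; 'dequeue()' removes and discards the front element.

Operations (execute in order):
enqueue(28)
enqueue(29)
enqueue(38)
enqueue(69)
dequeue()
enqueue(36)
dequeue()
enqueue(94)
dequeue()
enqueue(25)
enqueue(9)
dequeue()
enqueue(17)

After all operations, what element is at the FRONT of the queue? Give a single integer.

enqueue(28): queue = [28]
enqueue(29): queue = [28, 29]
enqueue(38): queue = [28, 29, 38]
enqueue(69): queue = [28, 29, 38, 69]
dequeue(): queue = [29, 38, 69]
enqueue(36): queue = [29, 38, 69, 36]
dequeue(): queue = [38, 69, 36]
enqueue(94): queue = [38, 69, 36, 94]
dequeue(): queue = [69, 36, 94]
enqueue(25): queue = [69, 36, 94, 25]
enqueue(9): queue = [69, 36, 94, 25, 9]
dequeue(): queue = [36, 94, 25, 9]
enqueue(17): queue = [36, 94, 25, 9, 17]

Answer: 36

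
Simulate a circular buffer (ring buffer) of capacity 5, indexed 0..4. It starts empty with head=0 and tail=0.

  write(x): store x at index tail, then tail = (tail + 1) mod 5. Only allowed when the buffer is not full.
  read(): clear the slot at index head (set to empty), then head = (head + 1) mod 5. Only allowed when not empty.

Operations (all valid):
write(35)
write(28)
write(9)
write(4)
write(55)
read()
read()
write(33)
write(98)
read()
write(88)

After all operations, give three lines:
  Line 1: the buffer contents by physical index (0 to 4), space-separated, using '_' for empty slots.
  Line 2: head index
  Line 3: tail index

Answer: 33 98 88 4 55
3
3

Derivation:
write(35): buf=[35 _ _ _ _], head=0, tail=1, size=1
write(28): buf=[35 28 _ _ _], head=0, tail=2, size=2
write(9): buf=[35 28 9 _ _], head=0, tail=3, size=3
write(4): buf=[35 28 9 4 _], head=0, tail=4, size=4
write(55): buf=[35 28 9 4 55], head=0, tail=0, size=5
read(): buf=[_ 28 9 4 55], head=1, tail=0, size=4
read(): buf=[_ _ 9 4 55], head=2, tail=0, size=3
write(33): buf=[33 _ 9 4 55], head=2, tail=1, size=4
write(98): buf=[33 98 9 4 55], head=2, tail=2, size=5
read(): buf=[33 98 _ 4 55], head=3, tail=2, size=4
write(88): buf=[33 98 88 4 55], head=3, tail=3, size=5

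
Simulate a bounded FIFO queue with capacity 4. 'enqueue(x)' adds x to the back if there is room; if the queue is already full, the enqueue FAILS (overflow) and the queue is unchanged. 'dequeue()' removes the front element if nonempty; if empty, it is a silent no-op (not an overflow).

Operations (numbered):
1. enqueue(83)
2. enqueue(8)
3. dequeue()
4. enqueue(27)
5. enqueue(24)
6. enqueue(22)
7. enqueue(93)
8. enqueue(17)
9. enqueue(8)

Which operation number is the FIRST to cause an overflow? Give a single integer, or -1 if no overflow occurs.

1. enqueue(83): size=1
2. enqueue(8): size=2
3. dequeue(): size=1
4. enqueue(27): size=2
5. enqueue(24): size=3
6. enqueue(22): size=4
7. enqueue(93): size=4=cap → OVERFLOW (fail)
8. enqueue(17): size=4=cap → OVERFLOW (fail)
9. enqueue(8): size=4=cap → OVERFLOW (fail)

Answer: 7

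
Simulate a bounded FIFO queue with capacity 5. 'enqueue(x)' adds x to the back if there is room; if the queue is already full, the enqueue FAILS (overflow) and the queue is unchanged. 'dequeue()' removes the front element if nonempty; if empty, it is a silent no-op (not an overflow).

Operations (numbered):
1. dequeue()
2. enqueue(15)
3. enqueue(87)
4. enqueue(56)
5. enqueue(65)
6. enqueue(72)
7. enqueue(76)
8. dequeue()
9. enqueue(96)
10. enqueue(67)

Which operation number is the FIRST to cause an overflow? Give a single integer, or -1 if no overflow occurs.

Answer: 7

Derivation:
1. dequeue(): empty, no-op, size=0
2. enqueue(15): size=1
3. enqueue(87): size=2
4. enqueue(56): size=3
5. enqueue(65): size=4
6. enqueue(72): size=5
7. enqueue(76): size=5=cap → OVERFLOW (fail)
8. dequeue(): size=4
9. enqueue(96): size=5
10. enqueue(67): size=5=cap → OVERFLOW (fail)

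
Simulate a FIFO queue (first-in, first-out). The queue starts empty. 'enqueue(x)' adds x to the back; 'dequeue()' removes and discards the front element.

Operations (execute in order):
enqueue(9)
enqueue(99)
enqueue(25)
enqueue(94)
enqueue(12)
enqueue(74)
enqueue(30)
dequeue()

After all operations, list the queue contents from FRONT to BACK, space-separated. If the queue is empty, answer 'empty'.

enqueue(9): [9]
enqueue(99): [9, 99]
enqueue(25): [9, 99, 25]
enqueue(94): [9, 99, 25, 94]
enqueue(12): [9, 99, 25, 94, 12]
enqueue(74): [9, 99, 25, 94, 12, 74]
enqueue(30): [9, 99, 25, 94, 12, 74, 30]
dequeue(): [99, 25, 94, 12, 74, 30]

Answer: 99 25 94 12 74 30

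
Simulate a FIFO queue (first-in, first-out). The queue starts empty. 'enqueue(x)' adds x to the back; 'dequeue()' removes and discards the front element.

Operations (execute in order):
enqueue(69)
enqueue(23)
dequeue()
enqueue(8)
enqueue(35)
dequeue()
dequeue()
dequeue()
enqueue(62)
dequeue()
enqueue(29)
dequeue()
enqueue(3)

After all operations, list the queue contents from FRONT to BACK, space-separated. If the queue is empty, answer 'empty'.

enqueue(69): [69]
enqueue(23): [69, 23]
dequeue(): [23]
enqueue(8): [23, 8]
enqueue(35): [23, 8, 35]
dequeue(): [8, 35]
dequeue(): [35]
dequeue(): []
enqueue(62): [62]
dequeue(): []
enqueue(29): [29]
dequeue(): []
enqueue(3): [3]

Answer: 3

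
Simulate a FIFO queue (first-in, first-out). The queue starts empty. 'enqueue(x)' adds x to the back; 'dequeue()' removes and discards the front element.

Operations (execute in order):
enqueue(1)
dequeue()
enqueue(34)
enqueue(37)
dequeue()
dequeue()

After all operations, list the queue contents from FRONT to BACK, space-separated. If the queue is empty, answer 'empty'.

enqueue(1): [1]
dequeue(): []
enqueue(34): [34]
enqueue(37): [34, 37]
dequeue(): [37]
dequeue(): []

Answer: empty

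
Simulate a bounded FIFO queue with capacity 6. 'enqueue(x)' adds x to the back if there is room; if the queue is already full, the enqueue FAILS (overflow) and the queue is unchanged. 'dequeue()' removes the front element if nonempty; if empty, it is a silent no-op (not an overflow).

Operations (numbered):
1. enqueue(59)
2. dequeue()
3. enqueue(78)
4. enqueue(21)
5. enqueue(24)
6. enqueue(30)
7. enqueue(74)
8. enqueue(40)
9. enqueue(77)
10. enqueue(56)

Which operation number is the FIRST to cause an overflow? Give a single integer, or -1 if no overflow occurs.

Answer: 9

Derivation:
1. enqueue(59): size=1
2. dequeue(): size=0
3. enqueue(78): size=1
4. enqueue(21): size=2
5. enqueue(24): size=3
6. enqueue(30): size=4
7. enqueue(74): size=5
8. enqueue(40): size=6
9. enqueue(77): size=6=cap → OVERFLOW (fail)
10. enqueue(56): size=6=cap → OVERFLOW (fail)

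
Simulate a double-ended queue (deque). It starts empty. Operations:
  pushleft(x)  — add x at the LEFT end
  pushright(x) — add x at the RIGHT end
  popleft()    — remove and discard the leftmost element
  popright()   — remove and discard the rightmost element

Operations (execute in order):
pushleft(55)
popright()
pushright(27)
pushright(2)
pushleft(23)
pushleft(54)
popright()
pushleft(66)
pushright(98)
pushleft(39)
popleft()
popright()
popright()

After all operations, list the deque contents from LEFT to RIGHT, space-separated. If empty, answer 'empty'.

pushleft(55): [55]
popright(): []
pushright(27): [27]
pushright(2): [27, 2]
pushleft(23): [23, 27, 2]
pushleft(54): [54, 23, 27, 2]
popright(): [54, 23, 27]
pushleft(66): [66, 54, 23, 27]
pushright(98): [66, 54, 23, 27, 98]
pushleft(39): [39, 66, 54, 23, 27, 98]
popleft(): [66, 54, 23, 27, 98]
popright(): [66, 54, 23, 27]
popright(): [66, 54, 23]

Answer: 66 54 23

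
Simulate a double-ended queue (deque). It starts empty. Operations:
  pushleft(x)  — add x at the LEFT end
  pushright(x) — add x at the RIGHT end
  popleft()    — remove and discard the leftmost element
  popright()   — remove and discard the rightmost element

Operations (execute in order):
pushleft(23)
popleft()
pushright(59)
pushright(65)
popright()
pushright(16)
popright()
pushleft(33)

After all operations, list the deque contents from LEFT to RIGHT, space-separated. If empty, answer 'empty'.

Answer: 33 59

Derivation:
pushleft(23): [23]
popleft(): []
pushright(59): [59]
pushright(65): [59, 65]
popright(): [59]
pushright(16): [59, 16]
popright(): [59]
pushleft(33): [33, 59]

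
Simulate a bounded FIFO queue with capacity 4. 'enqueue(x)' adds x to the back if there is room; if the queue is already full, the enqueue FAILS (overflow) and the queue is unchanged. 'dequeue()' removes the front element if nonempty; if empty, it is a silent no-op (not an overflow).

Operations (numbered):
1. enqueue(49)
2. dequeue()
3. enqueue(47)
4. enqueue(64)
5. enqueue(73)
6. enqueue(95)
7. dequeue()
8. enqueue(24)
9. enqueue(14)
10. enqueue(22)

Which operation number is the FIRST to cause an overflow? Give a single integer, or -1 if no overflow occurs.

1. enqueue(49): size=1
2. dequeue(): size=0
3. enqueue(47): size=1
4. enqueue(64): size=2
5. enqueue(73): size=3
6. enqueue(95): size=4
7. dequeue(): size=3
8. enqueue(24): size=4
9. enqueue(14): size=4=cap → OVERFLOW (fail)
10. enqueue(22): size=4=cap → OVERFLOW (fail)

Answer: 9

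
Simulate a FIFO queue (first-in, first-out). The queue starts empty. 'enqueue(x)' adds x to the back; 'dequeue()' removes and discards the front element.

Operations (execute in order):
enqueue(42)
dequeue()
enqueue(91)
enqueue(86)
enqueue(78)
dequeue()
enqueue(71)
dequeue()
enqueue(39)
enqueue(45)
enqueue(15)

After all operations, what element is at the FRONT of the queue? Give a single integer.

enqueue(42): queue = [42]
dequeue(): queue = []
enqueue(91): queue = [91]
enqueue(86): queue = [91, 86]
enqueue(78): queue = [91, 86, 78]
dequeue(): queue = [86, 78]
enqueue(71): queue = [86, 78, 71]
dequeue(): queue = [78, 71]
enqueue(39): queue = [78, 71, 39]
enqueue(45): queue = [78, 71, 39, 45]
enqueue(15): queue = [78, 71, 39, 45, 15]

Answer: 78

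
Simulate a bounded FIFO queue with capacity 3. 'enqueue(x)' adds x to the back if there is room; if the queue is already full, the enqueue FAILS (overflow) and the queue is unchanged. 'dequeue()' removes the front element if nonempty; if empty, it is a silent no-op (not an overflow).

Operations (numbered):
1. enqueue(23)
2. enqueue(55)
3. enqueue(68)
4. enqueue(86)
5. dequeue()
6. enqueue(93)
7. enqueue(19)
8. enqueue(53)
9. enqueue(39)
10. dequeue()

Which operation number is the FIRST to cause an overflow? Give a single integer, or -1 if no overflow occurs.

Answer: 4

Derivation:
1. enqueue(23): size=1
2. enqueue(55): size=2
3. enqueue(68): size=3
4. enqueue(86): size=3=cap → OVERFLOW (fail)
5. dequeue(): size=2
6. enqueue(93): size=3
7. enqueue(19): size=3=cap → OVERFLOW (fail)
8. enqueue(53): size=3=cap → OVERFLOW (fail)
9. enqueue(39): size=3=cap → OVERFLOW (fail)
10. dequeue(): size=2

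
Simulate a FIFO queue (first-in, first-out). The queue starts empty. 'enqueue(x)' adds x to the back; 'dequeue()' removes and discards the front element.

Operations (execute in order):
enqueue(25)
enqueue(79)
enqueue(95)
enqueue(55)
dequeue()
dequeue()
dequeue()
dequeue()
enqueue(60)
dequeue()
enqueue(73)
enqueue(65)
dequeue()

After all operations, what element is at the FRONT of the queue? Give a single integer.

enqueue(25): queue = [25]
enqueue(79): queue = [25, 79]
enqueue(95): queue = [25, 79, 95]
enqueue(55): queue = [25, 79, 95, 55]
dequeue(): queue = [79, 95, 55]
dequeue(): queue = [95, 55]
dequeue(): queue = [55]
dequeue(): queue = []
enqueue(60): queue = [60]
dequeue(): queue = []
enqueue(73): queue = [73]
enqueue(65): queue = [73, 65]
dequeue(): queue = [65]

Answer: 65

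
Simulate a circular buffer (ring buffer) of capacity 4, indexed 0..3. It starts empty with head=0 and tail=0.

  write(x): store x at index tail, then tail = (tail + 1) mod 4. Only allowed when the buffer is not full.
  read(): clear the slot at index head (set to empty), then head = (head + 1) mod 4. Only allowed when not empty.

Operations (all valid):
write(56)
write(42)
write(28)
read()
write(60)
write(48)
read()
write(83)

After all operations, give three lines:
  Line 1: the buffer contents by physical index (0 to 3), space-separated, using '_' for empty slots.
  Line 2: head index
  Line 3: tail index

write(56): buf=[56 _ _ _], head=0, tail=1, size=1
write(42): buf=[56 42 _ _], head=0, tail=2, size=2
write(28): buf=[56 42 28 _], head=0, tail=3, size=3
read(): buf=[_ 42 28 _], head=1, tail=3, size=2
write(60): buf=[_ 42 28 60], head=1, tail=0, size=3
write(48): buf=[48 42 28 60], head=1, tail=1, size=4
read(): buf=[48 _ 28 60], head=2, tail=1, size=3
write(83): buf=[48 83 28 60], head=2, tail=2, size=4

Answer: 48 83 28 60
2
2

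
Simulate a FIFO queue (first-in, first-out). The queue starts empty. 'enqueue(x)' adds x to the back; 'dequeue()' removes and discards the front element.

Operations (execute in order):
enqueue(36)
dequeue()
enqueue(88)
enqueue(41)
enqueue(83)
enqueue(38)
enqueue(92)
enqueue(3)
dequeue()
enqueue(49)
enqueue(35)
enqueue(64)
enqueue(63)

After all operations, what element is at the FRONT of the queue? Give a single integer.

Answer: 41

Derivation:
enqueue(36): queue = [36]
dequeue(): queue = []
enqueue(88): queue = [88]
enqueue(41): queue = [88, 41]
enqueue(83): queue = [88, 41, 83]
enqueue(38): queue = [88, 41, 83, 38]
enqueue(92): queue = [88, 41, 83, 38, 92]
enqueue(3): queue = [88, 41, 83, 38, 92, 3]
dequeue(): queue = [41, 83, 38, 92, 3]
enqueue(49): queue = [41, 83, 38, 92, 3, 49]
enqueue(35): queue = [41, 83, 38, 92, 3, 49, 35]
enqueue(64): queue = [41, 83, 38, 92, 3, 49, 35, 64]
enqueue(63): queue = [41, 83, 38, 92, 3, 49, 35, 64, 63]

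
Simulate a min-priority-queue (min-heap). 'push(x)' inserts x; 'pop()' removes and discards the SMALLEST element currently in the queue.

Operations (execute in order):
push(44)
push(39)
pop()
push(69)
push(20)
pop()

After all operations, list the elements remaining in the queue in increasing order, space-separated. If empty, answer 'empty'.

push(44): heap contents = [44]
push(39): heap contents = [39, 44]
pop() → 39: heap contents = [44]
push(69): heap contents = [44, 69]
push(20): heap contents = [20, 44, 69]
pop() → 20: heap contents = [44, 69]

Answer: 44 69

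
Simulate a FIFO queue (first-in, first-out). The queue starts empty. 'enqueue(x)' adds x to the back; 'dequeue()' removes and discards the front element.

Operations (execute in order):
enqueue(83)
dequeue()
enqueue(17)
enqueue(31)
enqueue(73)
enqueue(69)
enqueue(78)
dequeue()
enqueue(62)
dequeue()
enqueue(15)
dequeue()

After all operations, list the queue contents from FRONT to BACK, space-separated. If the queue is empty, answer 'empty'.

enqueue(83): [83]
dequeue(): []
enqueue(17): [17]
enqueue(31): [17, 31]
enqueue(73): [17, 31, 73]
enqueue(69): [17, 31, 73, 69]
enqueue(78): [17, 31, 73, 69, 78]
dequeue(): [31, 73, 69, 78]
enqueue(62): [31, 73, 69, 78, 62]
dequeue(): [73, 69, 78, 62]
enqueue(15): [73, 69, 78, 62, 15]
dequeue(): [69, 78, 62, 15]

Answer: 69 78 62 15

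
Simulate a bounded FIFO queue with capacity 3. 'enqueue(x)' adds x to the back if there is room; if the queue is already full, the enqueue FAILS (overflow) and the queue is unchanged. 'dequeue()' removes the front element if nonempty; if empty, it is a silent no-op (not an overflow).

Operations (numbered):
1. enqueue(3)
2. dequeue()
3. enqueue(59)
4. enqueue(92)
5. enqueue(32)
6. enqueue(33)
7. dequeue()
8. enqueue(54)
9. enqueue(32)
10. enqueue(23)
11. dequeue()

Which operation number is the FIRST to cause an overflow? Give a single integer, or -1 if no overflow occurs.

1. enqueue(3): size=1
2. dequeue(): size=0
3. enqueue(59): size=1
4. enqueue(92): size=2
5. enqueue(32): size=3
6. enqueue(33): size=3=cap → OVERFLOW (fail)
7. dequeue(): size=2
8. enqueue(54): size=3
9. enqueue(32): size=3=cap → OVERFLOW (fail)
10. enqueue(23): size=3=cap → OVERFLOW (fail)
11. dequeue(): size=2

Answer: 6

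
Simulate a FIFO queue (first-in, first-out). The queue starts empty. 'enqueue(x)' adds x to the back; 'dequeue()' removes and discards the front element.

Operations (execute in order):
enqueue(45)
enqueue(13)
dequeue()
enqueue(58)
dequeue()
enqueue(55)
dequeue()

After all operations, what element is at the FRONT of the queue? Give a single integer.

Answer: 55

Derivation:
enqueue(45): queue = [45]
enqueue(13): queue = [45, 13]
dequeue(): queue = [13]
enqueue(58): queue = [13, 58]
dequeue(): queue = [58]
enqueue(55): queue = [58, 55]
dequeue(): queue = [55]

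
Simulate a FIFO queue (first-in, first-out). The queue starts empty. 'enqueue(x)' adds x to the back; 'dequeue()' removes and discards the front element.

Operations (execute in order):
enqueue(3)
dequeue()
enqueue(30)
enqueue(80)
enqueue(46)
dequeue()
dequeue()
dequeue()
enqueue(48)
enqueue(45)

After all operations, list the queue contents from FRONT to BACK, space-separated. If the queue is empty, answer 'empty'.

Answer: 48 45

Derivation:
enqueue(3): [3]
dequeue(): []
enqueue(30): [30]
enqueue(80): [30, 80]
enqueue(46): [30, 80, 46]
dequeue(): [80, 46]
dequeue(): [46]
dequeue(): []
enqueue(48): [48]
enqueue(45): [48, 45]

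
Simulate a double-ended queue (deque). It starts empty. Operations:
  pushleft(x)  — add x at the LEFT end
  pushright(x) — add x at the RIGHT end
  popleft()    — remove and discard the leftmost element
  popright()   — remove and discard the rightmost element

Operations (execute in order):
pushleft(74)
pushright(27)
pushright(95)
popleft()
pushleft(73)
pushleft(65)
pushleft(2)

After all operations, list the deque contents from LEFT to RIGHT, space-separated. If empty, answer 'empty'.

pushleft(74): [74]
pushright(27): [74, 27]
pushright(95): [74, 27, 95]
popleft(): [27, 95]
pushleft(73): [73, 27, 95]
pushleft(65): [65, 73, 27, 95]
pushleft(2): [2, 65, 73, 27, 95]

Answer: 2 65 73 27 95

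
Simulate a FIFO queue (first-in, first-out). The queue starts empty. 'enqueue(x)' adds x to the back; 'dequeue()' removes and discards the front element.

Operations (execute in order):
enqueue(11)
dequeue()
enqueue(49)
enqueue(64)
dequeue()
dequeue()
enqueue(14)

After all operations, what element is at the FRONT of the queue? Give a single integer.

Answer: 14

Derivation:
enqueue(11): queue = [11]
dequeue(): queue = []
enqueue(49): queue = [49]
enqueue(64): queue = [49, 64]
dequeue(): queue = [64]
dequeue(): queue = []
enqueue(14): queue = [14]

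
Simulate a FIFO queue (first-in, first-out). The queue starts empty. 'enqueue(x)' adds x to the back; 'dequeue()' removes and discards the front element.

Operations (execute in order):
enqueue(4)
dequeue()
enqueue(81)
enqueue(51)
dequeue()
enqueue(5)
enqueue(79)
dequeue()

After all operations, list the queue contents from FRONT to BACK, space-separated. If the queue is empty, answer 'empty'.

Answer: 5 79

Derivation:
enqueue(4): [4]
dequeue(): []
enqueue(81): [81]
enqueue(51): [81, 51]
dequeue(): [51]
enqueue(5): [51, 5]
enqueue(79): [51, 5, 79]
dequeue(): [5, 79]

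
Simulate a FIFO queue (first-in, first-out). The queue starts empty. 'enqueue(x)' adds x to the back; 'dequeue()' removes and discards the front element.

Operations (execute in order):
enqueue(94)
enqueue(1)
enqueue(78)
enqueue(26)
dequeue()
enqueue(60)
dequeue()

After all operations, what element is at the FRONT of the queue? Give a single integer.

Answer: 78

Derivation:
enqueue(94): queue = [94]
enqueue(1): queue = [94, 1]
enqueue(78): queue = [94, 1, 78]
enqueue(26): queue = [94, 1, 78, 26]
dequeue(): queue = [1, 78, 26]
enqueue(60): queue = [1, 78, 26, 60]
dequeue(): queue = [78, 26, 60]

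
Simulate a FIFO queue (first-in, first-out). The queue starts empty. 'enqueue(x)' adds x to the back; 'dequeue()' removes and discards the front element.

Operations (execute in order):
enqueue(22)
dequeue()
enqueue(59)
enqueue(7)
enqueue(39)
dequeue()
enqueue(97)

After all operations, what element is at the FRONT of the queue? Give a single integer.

enqueue(22): queue = [22]
dequeue(): queue = []
enqueue(59): queue = [59]
enqueue(7): queue = [59, 7]
enqueue(39): queue = [59, 7, 39]
dequeue(): queue = [7, 39]
enqueue(97): queue = [7, 39, 97]

Answer: 7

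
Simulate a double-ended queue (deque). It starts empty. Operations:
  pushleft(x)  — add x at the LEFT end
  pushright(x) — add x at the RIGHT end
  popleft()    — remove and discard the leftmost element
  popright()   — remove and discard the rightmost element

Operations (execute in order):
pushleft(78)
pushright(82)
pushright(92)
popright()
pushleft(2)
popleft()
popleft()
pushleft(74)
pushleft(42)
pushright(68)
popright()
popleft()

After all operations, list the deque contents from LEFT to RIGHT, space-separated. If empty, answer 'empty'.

pushleft(78): [78]
pushright(82): [78, 82]
pushright(92): [78, 82, 92]
popright(): [78, 82]
pushleft(2): [2, 78, 82]
popleft(): [78, 82]
popleft(): [82]
pushleft(74): [74, 82]
pushleft(42): [42, 74, 82]
pushright(68): [42, 74, 82, 68]
popright(): [42, 74, 82]
popleft(): [74, 82]

Answer: 74 82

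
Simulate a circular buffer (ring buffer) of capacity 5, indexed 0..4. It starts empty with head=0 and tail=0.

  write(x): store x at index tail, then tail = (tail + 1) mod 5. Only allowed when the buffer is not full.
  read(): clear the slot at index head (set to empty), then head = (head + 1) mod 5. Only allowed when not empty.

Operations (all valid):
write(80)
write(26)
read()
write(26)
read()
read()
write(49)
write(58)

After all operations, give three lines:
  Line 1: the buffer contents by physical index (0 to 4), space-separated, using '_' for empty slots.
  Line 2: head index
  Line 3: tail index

write(80): buf=[80 _ _ _ _], head=0, tail=1, size=1
write(26): buf=[80 26 _ _ _], head=0, tail=2, size=2
read(): buf=[_ 26 _ _ _], head=1, tail=2, size=1
write(26): buf=[_ 26 26 _ _], head=1, tail=3, size=2
read(): buf=[_ _ 26 _ _], head=2, tail=3, size=1
read(): buf=[_ _ _ _ _], head=3, tail=3, size=0
write(49): buf=[_ _ _ 49 _], head=3, tail=4, size=1
write(58): buf=[_ _ _ 49 58], head=3, tail=0, size=2

Answer: _ _ _ 49 58
3
0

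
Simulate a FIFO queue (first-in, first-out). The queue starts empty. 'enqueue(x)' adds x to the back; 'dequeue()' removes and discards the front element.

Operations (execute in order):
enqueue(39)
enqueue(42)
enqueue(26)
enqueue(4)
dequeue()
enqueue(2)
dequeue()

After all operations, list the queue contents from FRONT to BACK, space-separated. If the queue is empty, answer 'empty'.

Answer: 26 4 2

Derivation:
enqueue(39): [39]
enqueue(42): [39, 42]
enqueue(26): [39, 42, 26]
enqueue(4): [39, 42, 26, 4]
dequeue(): [42, 26, 4]
enqueue(2): [42, 26, 4, 2]
dequeue(): [26, 4, 2]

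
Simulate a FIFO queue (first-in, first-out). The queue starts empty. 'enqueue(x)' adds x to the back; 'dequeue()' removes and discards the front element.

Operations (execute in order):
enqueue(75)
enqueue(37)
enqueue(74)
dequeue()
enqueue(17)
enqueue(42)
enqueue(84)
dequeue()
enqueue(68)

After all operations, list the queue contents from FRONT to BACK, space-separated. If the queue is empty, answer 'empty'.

Answer: 74 17 42 84 68

Derivation:
enqueue(75): [75]
enqueue(37): [75, 37]
enqueue(74): [75, 37, 74]
dequeue(): [37, 74]
enqueue(17): [37, 74, 17]
enqueue(42): [37, 74, 17, 42]
enqueue(84): [37, 74, 17, 42, 84]
dequeue(): [74, 17, 42, 84]
enqueue(68): [74, 17, 42, 84, 68]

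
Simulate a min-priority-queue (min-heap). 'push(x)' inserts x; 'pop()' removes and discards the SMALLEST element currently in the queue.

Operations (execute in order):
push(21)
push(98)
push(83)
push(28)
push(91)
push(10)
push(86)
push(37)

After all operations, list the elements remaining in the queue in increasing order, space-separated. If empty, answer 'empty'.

Answer: 10 21 28 37 83 86 91 98

Derivation:
push(21): heap contents = [21]
push(98): heap contents = [21, 98]
push(83): heap contents = [21, 83, 98]
push(28): heap contents = [21, 28, 83, 98]
push(91): heap contents = [21, 28, 83, 91, 98]
push(10): heap contents = [10, 21, 28, 83, 91, 98]
push(86): heap contents = [10, 21, 28, 83, 86, 91, 98]
push(37): heap contents = [10, 21, 28, 37, 83, 86, 91, 98]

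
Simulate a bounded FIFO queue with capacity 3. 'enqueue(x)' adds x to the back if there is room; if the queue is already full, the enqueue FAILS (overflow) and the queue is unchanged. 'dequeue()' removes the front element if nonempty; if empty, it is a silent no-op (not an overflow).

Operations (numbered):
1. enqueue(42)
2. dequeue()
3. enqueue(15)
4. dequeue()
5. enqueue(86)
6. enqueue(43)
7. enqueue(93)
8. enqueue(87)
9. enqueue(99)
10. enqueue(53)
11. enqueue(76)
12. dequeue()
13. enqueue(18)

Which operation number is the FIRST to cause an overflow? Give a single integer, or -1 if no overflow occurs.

1. enqueue(42): size=1
2. dequeue(): size=0
3. enqueue(15): size=1
4. dequeue(): size=0
5. enqueue(86): size=1
6. enqueue(43): size=2
7. enqueue(93): size=3
8. enqueue(87): size=3=cap → OVERFLOW (fail)
9. enqueue(99): size=3=cap → OVERFLOW (fail)
10. enqueue(53): size=3=cap → OVERFLOW (fail)
11. enqueue(76): size=3=cap → OVERFLOW (fail)
12. dequeue(): size=2
13. enqueue(18): size=3

Answer: 8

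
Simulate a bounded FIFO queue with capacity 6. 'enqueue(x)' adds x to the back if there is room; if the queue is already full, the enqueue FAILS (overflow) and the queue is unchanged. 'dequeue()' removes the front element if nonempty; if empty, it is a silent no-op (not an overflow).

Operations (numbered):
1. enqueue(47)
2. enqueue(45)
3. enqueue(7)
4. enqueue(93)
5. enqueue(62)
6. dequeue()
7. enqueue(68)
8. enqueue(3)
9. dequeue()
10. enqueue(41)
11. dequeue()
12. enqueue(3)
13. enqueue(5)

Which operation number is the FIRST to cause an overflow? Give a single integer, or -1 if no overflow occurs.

1. enqueue(47): size=1
2. enqueue(45): size=2
3. enqueue(7): size=3
4. enqueue(93): size=4
5. enqueue(62): size=5
6. dequeue(): size=4
7. enqueue(68): size=5
8. enqueue(3): size=6
9. dequeue(): size=5
10. enqueue(41): size=6
11. dequeue(): size=5
12. enqueue(3): size=6
13. enqueue(5): size=6=cap → OVERFLOW (fail)

Answer: 13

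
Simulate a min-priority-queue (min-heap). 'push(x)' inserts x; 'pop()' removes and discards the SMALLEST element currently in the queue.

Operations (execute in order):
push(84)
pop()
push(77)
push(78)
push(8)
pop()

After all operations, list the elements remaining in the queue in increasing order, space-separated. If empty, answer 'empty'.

push(84): heap contents = [84]
pop() → 84: heap contents = []
push(77): heap contents = [77]
push(78): heap contents = [77, 78]
push(8): heap contents = [8, 77, 78]
pop() → 8: heap contents = [77, 78]

Answer: 77 78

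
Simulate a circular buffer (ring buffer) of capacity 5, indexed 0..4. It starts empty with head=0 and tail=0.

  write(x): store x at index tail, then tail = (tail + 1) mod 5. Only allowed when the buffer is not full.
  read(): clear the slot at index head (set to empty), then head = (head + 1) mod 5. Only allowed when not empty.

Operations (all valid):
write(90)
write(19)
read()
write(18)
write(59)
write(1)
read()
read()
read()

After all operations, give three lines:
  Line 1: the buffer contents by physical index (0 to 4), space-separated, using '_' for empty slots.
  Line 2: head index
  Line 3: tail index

Answer: _ _ _ _ 1
4
0

Derivation:
write(90): buf=[90 _ _ _ _], head=0, tail=1, size=1
write(19): buf=[90 19 _ _ _], head=0, tail=2, size=2
read(): buf=[_ 19 _ _ _], head=1, tail=2, size=1
write(18): buf=[_ 19 18 _ _], head=1, tail=3, size=2
write(59): buf=[_ 19 18 59 _], head=1, tail=4, size=3
write(1): buf=[_ 19 18 59 1], head=1, tail=0, size=4
read(): buf=[_ _ 18 59 1], head=2, tail=0, size=3
read(): buf=[_ _ _ 59 1], head=3, tail=0, size=2
read(): buf=[_ _ _ _ 1], head=4, tail=0, size=1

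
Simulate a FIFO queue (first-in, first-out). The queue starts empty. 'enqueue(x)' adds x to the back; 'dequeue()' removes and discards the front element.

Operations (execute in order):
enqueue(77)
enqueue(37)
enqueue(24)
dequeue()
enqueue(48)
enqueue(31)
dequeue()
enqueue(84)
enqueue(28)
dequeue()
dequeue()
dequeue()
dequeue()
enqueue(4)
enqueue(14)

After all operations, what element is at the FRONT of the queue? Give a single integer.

enqueue(77): queue = [77]
enqueue(37): queue = [77, 37]
enqueue(24): queue = [77, 37, 24]
dequeue(): queue = [37, 24]
enqueue(48): queue = [37, 24, 48]
enqueue(31): queue = [37, 24, 48, 31]
dequeue(): queue = [24, 48, 31]
enqueue(84): queue = [24, 48, 31, 84]
enqueue(28): queue = [24, 48, 31, 84, 28]
dequeue(): queue = [48, 31, 84, 28]
dequeue(): queue = [31, 84, 28]
dequeue(): queue = [84, 28]
dequeue(): queue = [28]
enqueue(4): queue = [28, 4]
enqueue(14): queue = [28, 4, 14]

Answer: 28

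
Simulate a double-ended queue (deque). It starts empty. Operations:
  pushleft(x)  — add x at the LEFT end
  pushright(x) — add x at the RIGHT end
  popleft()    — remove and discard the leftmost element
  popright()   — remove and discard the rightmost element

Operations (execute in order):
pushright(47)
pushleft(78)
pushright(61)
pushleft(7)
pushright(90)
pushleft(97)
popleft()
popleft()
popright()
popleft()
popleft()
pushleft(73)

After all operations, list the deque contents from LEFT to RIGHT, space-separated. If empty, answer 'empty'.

pushright(47): [47]
pushleft(78): [78, 47]
pushright(61): [78, 47, 61]
pushleft(7): [7, 78, 47, 61]
pushright(90): [7, 78, 47, 61, 90]
pushleft(97): [97, 7, 78, 47, 61, 90]
popleft(): [7, 78, 47, 61, 90]
popleft(): [78, 47, 61, 90]
popright(): [78, 47, 61]
popleft(): [47, 61]
popleft(): [61]
pushleft(73): [73, 61]

Answer: 73 61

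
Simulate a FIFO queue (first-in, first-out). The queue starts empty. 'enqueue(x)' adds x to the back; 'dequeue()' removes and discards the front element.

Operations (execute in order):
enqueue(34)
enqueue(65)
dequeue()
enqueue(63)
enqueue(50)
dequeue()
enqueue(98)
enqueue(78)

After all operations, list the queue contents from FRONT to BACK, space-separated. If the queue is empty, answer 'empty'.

enqueue(34): [34]
enqueue(65): [34, 65]
dequeue(): [65]
enqueue(63): [65, 63]
enqueue(50): [65, 63, 50]
dequeue(): [63, 50]
enqueue(98): [63, 50, 98]
enqueue(78): [63, 50, 98, 78]

Answer: 63 50 98 78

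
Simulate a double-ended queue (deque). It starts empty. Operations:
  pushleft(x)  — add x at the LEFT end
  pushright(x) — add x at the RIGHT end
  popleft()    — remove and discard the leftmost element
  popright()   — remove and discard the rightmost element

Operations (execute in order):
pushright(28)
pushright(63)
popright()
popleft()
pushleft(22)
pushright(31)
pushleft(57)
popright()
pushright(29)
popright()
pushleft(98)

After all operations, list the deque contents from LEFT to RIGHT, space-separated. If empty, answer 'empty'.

pushright(28): [28]
pushright(63): [28, 63]
popright(): [28]
popleft(): []
pushleft(22): [22]
pushright(31): [22, 31]
pushleft(57): [57, 22, 31]
popright(): [57, 22]
pushright(29): [57, 22, 29]
popright(): [57, 22]
pushleft(98): [98, 57, 22]

Answer: 98 57 22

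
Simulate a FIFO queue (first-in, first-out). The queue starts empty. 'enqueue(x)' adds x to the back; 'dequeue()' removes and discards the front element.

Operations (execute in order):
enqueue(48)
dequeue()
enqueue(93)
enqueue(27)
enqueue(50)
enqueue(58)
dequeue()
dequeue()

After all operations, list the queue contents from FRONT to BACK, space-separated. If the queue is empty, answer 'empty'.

enqueue(48): [48]
dequeue(): []
enqueue(93): [93]
enqueue(27): [93, 27]
enqueue(50): [93, 27, 50]
enqueue(58): [93, 27, 50, 58]
dequeue(): [27, 50, 58]
dequeue(): [50, 58]

Answer: 50 58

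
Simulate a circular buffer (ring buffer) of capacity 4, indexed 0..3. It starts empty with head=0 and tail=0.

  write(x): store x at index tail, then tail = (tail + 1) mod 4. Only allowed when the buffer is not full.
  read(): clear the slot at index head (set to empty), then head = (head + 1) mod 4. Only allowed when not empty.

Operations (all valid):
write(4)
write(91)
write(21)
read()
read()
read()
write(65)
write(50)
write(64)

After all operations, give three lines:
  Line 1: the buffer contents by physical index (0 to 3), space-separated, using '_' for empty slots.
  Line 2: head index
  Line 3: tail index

write(4): buf=[4 _ _ _], head=0, tail=1, size=1
write(91): buf=[4 91 _ _], head=0, tail=2, size=2
write(21): buf=[4 91 21 _], head=0, tail=3, size=3
read(): buf=[_ 91 21 _], head=1, tail=3, size=2
read(): buf=[_ _ 21 _], head=2, tail=3, size=1
read(): buf=[_ _ _ _], head=3, tail=3, size=0
write(65): buf=[_ _ _ 65], head=3, tail=0, size=1
write(50): buf=[50 _ _ 65], head=3, tail=1, size=2
write(64): buf=[50 64 _ 65], head=3, tail=2, size=3

Answer: 50 64 _ 65
3
2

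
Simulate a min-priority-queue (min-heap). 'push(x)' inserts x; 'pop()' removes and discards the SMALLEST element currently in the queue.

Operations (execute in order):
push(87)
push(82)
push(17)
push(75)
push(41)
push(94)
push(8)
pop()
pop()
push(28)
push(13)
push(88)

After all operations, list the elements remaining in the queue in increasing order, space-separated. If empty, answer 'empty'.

Answer: 13 28 41 75 82 87 88 94

Derivation:
push(87): heap contents = [87]
push(82): heap contents = [82, 87]
push(17): heap contents = [17, 82, 87]
push(75): heap contents = [17, 75, 82, 87]
push(41): heap contents = [17, 41, 75, 82, 87]
push(94): heap contents = [17, 41, 75, 82, 87, 94]
push(8): heap contents = [8, 17, 41, 75, 82, 87, 94]
pop() → 8: heap contents = [17, 41, 75, 82, 87, 94]
pop() → 17: heap contents = [41, 75, 82, 87, 94]
push(28): heap contents = [28, 41, 75, 82, 87, 94]
push(13): heap contents = [13, 28, 41, 75, 82, 87, 94]
push(88): heap contents = [13, 28, 41, 75, 82, 87, 88, 94]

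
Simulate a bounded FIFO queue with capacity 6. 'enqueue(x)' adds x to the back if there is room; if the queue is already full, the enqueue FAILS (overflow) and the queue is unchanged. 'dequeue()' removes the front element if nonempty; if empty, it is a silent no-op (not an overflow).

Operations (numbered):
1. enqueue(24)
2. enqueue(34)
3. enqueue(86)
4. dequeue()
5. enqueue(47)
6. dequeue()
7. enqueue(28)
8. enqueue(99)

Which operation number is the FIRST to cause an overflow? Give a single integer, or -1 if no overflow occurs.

1. enqueue(24): size=1
2. enqueue(34): size=2
3. enqueue(86): size=3
4. dequeue(): size=2
5. enqueue(47): size=3
6. dequeue(): size=2
7. enqueue(28): size=3
8. enqueue(99): size=4

Answer: -1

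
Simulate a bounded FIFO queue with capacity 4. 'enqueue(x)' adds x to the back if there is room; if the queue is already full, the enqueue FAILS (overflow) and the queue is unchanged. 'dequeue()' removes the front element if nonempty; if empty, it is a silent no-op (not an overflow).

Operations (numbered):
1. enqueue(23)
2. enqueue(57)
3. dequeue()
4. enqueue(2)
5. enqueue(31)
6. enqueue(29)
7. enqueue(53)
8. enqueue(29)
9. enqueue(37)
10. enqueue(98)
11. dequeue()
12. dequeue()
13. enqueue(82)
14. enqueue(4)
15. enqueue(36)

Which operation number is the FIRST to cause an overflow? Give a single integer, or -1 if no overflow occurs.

Answer: 7

Derivation:
1. enqueue(23): size=1
2. enqueue(57): size=2
3. dequeue(): size=1
4. enqueue(2): size=2
5. enqueue(31): size=3
6. enqueue(29): size=4
7. enqueue(53): size=4=cap → OVERFLOW (fail)
8. enqueue(29): size=4=cap → OVERFLOW (fail)
9. enqueue(37): size=4=cap → OVERFLOW (fail)
10. enqueue(98): size=4=cap → OVERFLOW (fail)
11. dequeue(): size=3
12. dequeue(): size=2
13. enqueue(82): size=3
14. enqueue(4): size=4
15. enqueue(36): size=4=cap → OVERFLOW (fail)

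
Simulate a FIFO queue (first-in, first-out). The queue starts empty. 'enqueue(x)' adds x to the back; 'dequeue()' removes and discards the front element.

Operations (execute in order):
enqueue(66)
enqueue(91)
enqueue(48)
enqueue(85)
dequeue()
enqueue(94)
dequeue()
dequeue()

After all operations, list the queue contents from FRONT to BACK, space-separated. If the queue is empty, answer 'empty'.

enqueue(66): [66]
enqueue(91): [66, 91]
enqueue(48): [66, 91, 48]
enqueue(85): [66, 91, 48, 85]
dequeue(): [91, 48, 85]
enqueue(94): [91, 48, 85, 94]
dequeue(): [48, 85, 94]
dequeue(): [85, 94]

Answer: 85 94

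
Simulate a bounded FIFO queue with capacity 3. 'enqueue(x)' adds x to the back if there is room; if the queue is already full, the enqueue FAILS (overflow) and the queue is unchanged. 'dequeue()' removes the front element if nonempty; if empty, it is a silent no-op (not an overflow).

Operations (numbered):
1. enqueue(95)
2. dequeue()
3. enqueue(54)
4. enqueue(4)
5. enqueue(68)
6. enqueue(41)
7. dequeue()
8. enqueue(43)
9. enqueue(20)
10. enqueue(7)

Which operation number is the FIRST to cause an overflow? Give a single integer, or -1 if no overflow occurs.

1. enqueue(95): size=1
2. dequeue(): size=0
3. enqueue(54): size=1
4. enqueue(4): size=2
5. enqueue(68): size=3
6. enqueue(41): size=3=cap → OVERFLOW (fail)
7. dequeue(): size=2
8. enqueue(43): size=3
9. enqueue(20): size=3=cap → OVERFLOW (fail)
10. enqueue(7): size=3=cap → OVERFLOW (fail)

Answer: 6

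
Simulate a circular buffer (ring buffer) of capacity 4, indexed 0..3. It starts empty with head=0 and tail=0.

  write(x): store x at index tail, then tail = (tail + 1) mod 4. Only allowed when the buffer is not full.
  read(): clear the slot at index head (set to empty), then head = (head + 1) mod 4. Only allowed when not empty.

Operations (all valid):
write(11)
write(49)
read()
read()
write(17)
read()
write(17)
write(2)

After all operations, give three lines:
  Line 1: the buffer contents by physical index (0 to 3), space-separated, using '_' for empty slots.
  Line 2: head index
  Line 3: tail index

write(11): buf=[11 _ _ _], head=0, tail=1, size=1
write(49): buf=[11 49 _ _], head=0, tail=2, size=2
read(): buf=[_ 49 _ _], head=1, tail=2, size=1
read(): buf=[_ _ _ _], head=2, tail=2, size=0
write(17): buf=[_ _ 17 _], head=2, tail=3, size=1
read(): buf=[_ _ _ _], head=3, tail=3, size=0
write(17): buf=[_ _ _ 17], head=3, tail=0, size=1
write(2): buf=[2 _ _ 17], head=3, tail=1, size=2

Answer: 2 _ _ 17
3
1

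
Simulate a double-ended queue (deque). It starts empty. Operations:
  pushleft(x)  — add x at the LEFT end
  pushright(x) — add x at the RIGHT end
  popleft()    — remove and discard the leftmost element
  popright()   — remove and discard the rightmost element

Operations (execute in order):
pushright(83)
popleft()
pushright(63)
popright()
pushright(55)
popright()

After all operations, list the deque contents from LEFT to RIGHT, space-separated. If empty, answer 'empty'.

pushright(83): [83]
popleft(): []
pushright(63): [63]
popright(): []
pushright(55): [55]
popright(): []

Answer: empty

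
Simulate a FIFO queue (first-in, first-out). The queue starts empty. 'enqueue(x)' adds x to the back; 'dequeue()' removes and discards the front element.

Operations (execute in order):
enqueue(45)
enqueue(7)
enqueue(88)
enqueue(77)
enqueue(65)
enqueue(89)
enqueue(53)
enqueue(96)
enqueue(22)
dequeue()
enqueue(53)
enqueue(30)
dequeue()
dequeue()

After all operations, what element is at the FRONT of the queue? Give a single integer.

Answer: 77

Derivation:
enqueue(45): queue = [45]
enqueue(7): queue = [45, 7]
enqueue(88): queue = [45, 7, 88]
enqueue(77): queue = [45, 7, 88, 77]
enqueue(65): queue = [45, 7, 88, 77, 65]
enqueue(89): queue = [45, 7, 88, 77, 65, 89]
enqueue(53): queue = [45, 7, 88, 77, 65, 89, 53]
enqueue(96): queue = [45, 7, 88, 77, 65, 89, 53, 96]
enqueue(22): queue = [45, 7, 88, 77, 65, 89, 53, 96, 22]
dequeue(): queue = [7, 88, 77, 65, 89, 53, 96, 22]
enqueue(53): queue = [7, 88, 77, 65, 89, 53, 96, 22, 53]
enqueue(30): queue = [7, 88, 77, 65, 89, 53, 96, 22, 53, 30]
dequeue(): queue = [88, 77, 65, 89, 53, 96, 22, 53, 30]
dequeue(): queue = [77, 65, 89, 53, 96, 22, 53, 30]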